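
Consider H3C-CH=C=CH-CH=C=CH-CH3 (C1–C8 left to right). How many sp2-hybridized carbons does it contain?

4

C1: sp3
C2: sp2 ✓
C3: sp
C4: sp2 ✓
C5: sp2 ✓
C6: sp
C7: sp2 ✓
C8: sp3
C2, C4, C5, C7 → 4 sp2 carbons.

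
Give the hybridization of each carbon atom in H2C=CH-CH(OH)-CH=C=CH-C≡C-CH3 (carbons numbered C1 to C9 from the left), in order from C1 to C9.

C1 (3 σ bonds, plus one π bond) has steric number 3: sp2.
C2 carries 3 σ bonds, plus one π bond, giving a steric number of 3, so it is sp2.
C3: 4 σ bonds — 4 electron domains, sp3.
C4 carries 3 σ bonds, plus one π bond, giving a steric number of 3, so it is sp2.
C5 has 2 σ bonds, plus two π bonds: steric number 2 → sp.
C6 has 3 σ bonds, plus one π bond: steric number 3 → sp2.
C7 — 2 σ bonds, plus two π bonds. Steric number 2, so sp.
C8: 2 σ bonds, plus two π bonds — 2 electron domains, sp.
C9 (4 σ bonds) has steric number 4: sp3.

C1 sp2, C2 sp2, C3 sp3, C4 sp2, C5 sp, C6 sp2, C7 sp, C8 sp, C9 sp3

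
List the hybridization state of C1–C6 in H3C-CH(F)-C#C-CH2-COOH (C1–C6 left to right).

C1 sp3, C2 sp3, C3 sp, C4 sp, C5 sp3, C6 sp2

C1 (4 σ bonds) has steric number 4: sp3.
C2 — 4 σ bonds. Steric number 4, so sp3.
C3: 2 σ bonds, plus two π bonds — 2 electron domains, sp.
C4 (2 σ bonds, plus two π bonds) has steric number 2: sp.
C5: 4 σ bonds; 4 regions of electron density → sp3.
C6 has 3 σ bonds, plus one π bond: steric number 3 → sp2.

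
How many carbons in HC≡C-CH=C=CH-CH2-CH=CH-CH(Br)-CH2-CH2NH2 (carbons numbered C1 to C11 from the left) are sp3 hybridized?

4

C1: sp
C2: sp
C3: sp2
C4: sp
C5: sp2
C6: sp3 ✓
C7: sp2
C8: sp2
C9: sp3 ✓
C10: sp3 ✓
C11: sp3 ✓
C6, C9, C10, C11 → 4 sp3 carbons.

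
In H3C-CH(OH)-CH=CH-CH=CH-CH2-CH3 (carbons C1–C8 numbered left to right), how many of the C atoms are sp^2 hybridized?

C1: sp3
C2: sp3
C3: sp2 ✓
C4: sp2 ✓
C5: sp2 ✓
C6: sp2 ✓
C7: sp3
C8: sp3
C3, C4, C5, C6 → 4 sp2 carbons.

4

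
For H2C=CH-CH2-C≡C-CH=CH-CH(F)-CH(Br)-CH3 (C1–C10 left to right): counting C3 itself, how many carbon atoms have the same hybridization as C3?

C3 is sp3 (only σ bonds).
C1: sp2
C2: sp2
C3: sp3 ✓
C4: sp
C5: sp
C6: sp2
C7: sp2
C8: sp3 ✓
C9: sp3 ✓
C10: sp3 ✓
4 carbons are sp3.

4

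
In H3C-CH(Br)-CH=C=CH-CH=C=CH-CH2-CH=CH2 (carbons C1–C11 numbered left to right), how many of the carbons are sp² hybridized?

6

C1: sp3
C2: sp3
C3: sp2 ✓
C4: sp
C5: sp2 ✓
C6: sp2 ✓
C7: sp
C8: sp2 ✓
C9: sp3
C10: sp2 ✓
C11: sp2 ✓
C3, C5, C6, C8, C10, C11 → 6 sp2 carbons.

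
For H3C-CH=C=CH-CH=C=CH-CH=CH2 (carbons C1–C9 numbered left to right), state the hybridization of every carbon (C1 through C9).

C1 carries 4 σ bonds, giving a steric number of 4, so it is sp3.
C2 carries 3 σ bonds, plus one π bond, giving a steric number of 3, so it is sp2.
C3 (2 σ bonds, plus two π bonds) has steric number 2: sp.
C4 has 3 σ bonds, plus one π bond: steric number 3 → sp2.
C5: 3 σ bonds, plus one π bond; 3 regions of electron density → sp2.
C6: 2 σ bonds, plus two π bonds — 2 electron domains, sp.
C7: 3 σ bonds, plus one π bond — 3 electron domains, sp2.
C8 (3 σ bonds, plus one π bond) has steric number 3: sp2.
C9: 3 σ bonds, plus one π bond; 3 regions of electron density → sp2.

C1 sp3, C2 sp2, C3 sp, C4 sp2, C5 sp2, C6 sp, C7 sp2, C8 sp2, C9 sp2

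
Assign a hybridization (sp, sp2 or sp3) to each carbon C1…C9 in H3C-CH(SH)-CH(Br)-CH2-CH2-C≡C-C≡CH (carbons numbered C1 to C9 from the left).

C1: 4 σ bonds; 4 regions of electron density → sp3.
C2 (4 σ bonds) has steric number 4: sp3.
C3 — 4 σ bonds. Steric number 4, so sp3.
C4 is sp3: 4 σ bonds, 4 electron-density regions.
C5: 4 σ bonds — 4 electron domains, sp3.
C6: 2 σ bonds, plus two π bonds; 2 regions of electron density → sp.
C7 — 2 σ bonds, plus two π bonds. Steric number 2, so sp.
C8 (2 σ bonds, plus two π bonds) has steric number 2: sp.
C9 carries 2 σ bonds, plus two π bonds, giving a steric number of 2, so it is sp.

C1 sp3, C2 sp3, C3 sp3, C4 sp3, C5 sp3, C6 sp, C7 sp, C8 sp, C9 sp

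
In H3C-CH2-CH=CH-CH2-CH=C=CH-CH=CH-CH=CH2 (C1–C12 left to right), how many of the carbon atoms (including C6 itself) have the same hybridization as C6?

8

C6 is sp2 (one π bond).
C1: sp3
C2: sp3
C3: sp2 ✓
C4: sp2 ✓
C5: sp3
C6: sp2 ✓
C7: sp
C8: sp2 ✓
C9: sp2 ✓
C10: sp2 ✓
C11: sp2 ✓
C12: sp2 ✓
8 carbons are sp2.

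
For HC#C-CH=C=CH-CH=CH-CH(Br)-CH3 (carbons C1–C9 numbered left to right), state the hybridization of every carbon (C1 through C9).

C1 sp, C2 sp, C3 sp2, C4 sp, C5 sp2, C6 sp2, C7 sp2, C8 sp3, C9 sp3

C1 (2 σ bonds, plus two π bonds) has steric number 2: sp.
C2 — 2 σ bonds, plus two π bonds. Steric number 2, so sp.
C3 is sp2: 3 σ bonds, plus one π bond, 3 electron-density regions.
C4 has 2 σ bonds, plus two π bonds: steric number 2 → sp.
C5 is sp2: 3 σ bonds, plus one π bond, 3 electron-density regions.
C6 is sp2: 3 σ bonds, plus one π bond, 3 electron-density regions.
C7: 3 σ bonds, plus one π bond; 3 regions of electron density → sp2.
C8 has 4 σ bonds: steric number 4 → sp3.
C9 is sp3: 4 σ bonds, 4 electron-density regions.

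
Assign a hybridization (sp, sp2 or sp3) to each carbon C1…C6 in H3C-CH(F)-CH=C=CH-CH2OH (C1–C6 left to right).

C1 sp3, C2 sp3, C3 sp2, C4 sp, C5 sp2, C6 sp3

C1: 4 σ bonds — 4 electron domains, sp3.
C2 carries 4 σ bonds, giving a steric number of 4, so it is sp3.
C3 has 3 σ bonds, plus one π bond: steric number 3 → sp2.
C4: 2 σ bonds, plus two π bonds — 2 electron domains, sp.
C5 (3 σ bonds, plus one π bond) has steric number 3: sp2.
C6: 4 σ bonds — 4 electron domains, sp3.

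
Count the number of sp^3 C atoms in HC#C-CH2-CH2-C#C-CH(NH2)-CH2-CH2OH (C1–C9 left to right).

5

C1: sp
C2: sp
C3: sp3 ✓
C4: sp3 ✓
C5: sp
C6: sp
C7: sp3 ✓
C8: sp3 ✓
C9: sp3 ✓
C3, C4, C7, C8, C9 → 5 sp3 carbons.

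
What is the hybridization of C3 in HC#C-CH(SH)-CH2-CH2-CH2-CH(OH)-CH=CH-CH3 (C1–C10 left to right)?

sp³

C3 is sp3: 4 σ bonds, 4 electron-density regions.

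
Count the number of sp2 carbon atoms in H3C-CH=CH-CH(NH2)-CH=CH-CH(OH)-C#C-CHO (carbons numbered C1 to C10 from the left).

5

C1: sp3
C2: sp2 ✓
C3: sp2 ✓
C4: sp3
C5: sp2 ✓
C6: sp2 ✓
C7: sp3
C8: sp
C9: sp
C10: sp2 ✓
C2, C3, C5, C6, C10 → 5 sp2 carbons.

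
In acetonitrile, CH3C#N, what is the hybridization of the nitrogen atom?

N has one σ bond and one lone pair: steric number 2 → sp.

sp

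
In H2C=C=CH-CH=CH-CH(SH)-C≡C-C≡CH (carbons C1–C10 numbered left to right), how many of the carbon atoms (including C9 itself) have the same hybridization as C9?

5

C9 is sp (two π bonds).
C1: sp2
C2: sp ✓
C3: sp2
C4: sp2
C5: sp2
C6: sp3
C7: sp ✓
C8: sp ✓
C9: sp ✓
C10: sp ✓
5 carbons are sp.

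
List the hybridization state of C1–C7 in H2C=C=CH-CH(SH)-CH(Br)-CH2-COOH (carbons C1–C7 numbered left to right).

C1 sp2, C2 sp, C3 sp2, C4 sp3, C5 sp3, C6 sp3, C7 sp2

C1 (3 σ bonds, plus one π bond) has steric number 3: sp2.
C2 carries 2 σ bonds, plus two π bonds, giving a steric number of 2, so it is sp.
C3 — 3 σ bonds, plus one π bond. Steric number 3, so sp2.
C4 — 4 σ bonds. Steric number 4, so sp3.
C5 (4 σ bonds) has steric number 4: sp3.
C6: 4 σ bonds; 4 regions of electron density → sp3.
C7: 3 σ bonds, plus one π bond; 3 regions of electron density → sp2.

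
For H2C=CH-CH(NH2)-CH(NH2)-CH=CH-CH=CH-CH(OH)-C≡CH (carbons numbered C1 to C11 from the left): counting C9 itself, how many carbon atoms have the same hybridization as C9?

3

C9 is sp3 (only σ bonds).
C1: sp2
C2: sp2
C3: sp3 ✓
C4: sp3 ✓
C5: sp2
C6: sp2
C7: sp2
C8: sp2
C9: sp3 ✓
C10: sp
C11: sp
3 carbons are sp3.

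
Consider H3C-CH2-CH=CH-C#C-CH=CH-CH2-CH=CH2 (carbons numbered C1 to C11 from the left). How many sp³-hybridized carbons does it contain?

C1: sp3 ✓
C2: sp3 ✓
C3: sp2
C4: sp2
C5: sp
C6: sp
C7: sp2
C8: sp2
C9: sp3 ✓
C10: sp2
C11: sp2
C1, C2, C9 → 3 sp3 carbons.

3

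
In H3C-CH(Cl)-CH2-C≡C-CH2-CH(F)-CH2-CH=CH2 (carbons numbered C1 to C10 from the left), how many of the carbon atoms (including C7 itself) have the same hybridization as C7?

C7 is sp3 (only σ bonds).
C1: sp3 ✓
C2: sp3 ✓
C3: sp3 ✓
C4: sp
C5: sp
C6: sp3 ✓
C7: sp3 ✓
C8: sp3 ✓
C9: sp2
C10: sp2
6 carbons are sp3.

6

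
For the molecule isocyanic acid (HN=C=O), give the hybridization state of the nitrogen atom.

sp²

The nitrogen atom has 2 σ bonds and 1 lone pair, plus one π bond: steric number 3 → sp2.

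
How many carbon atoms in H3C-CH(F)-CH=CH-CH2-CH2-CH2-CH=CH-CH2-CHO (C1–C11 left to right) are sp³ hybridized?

C1: sp3 ✓
C2: sp3 ✓
C3: sp2
C4: sp2
C5: sp3 ✓
C6: sp3 ✓
C7: sp3 ✓
C8: sp2
C9: sp2
C10: sp3 ✓
C11: sp2
C1, C2, C5, C6, C7, C10 → 6 sp3 carbons.

6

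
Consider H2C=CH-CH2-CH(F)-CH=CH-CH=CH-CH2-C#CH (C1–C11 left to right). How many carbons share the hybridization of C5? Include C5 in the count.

C5 is sp2 (one π bond).
C1: sp2 ✓
C2: sp2 ✓
C3: sp3
C4: sp3
C5: sp2 ✓
C6: sp2 ✓
C7: sp2 ✓
C8: sp2 ✓
C9: sp3
C10: sp
C11: sp
6 carbons are sp2.

6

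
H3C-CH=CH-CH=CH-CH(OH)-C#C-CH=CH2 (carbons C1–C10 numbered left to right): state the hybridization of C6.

C6: 4 σ bonds; 4 regions of electron density → sp3.

sp^3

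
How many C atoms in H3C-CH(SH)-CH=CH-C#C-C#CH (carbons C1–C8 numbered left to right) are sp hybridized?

4

C1: sp3
C2: sp3
C3: sp2
C4: sp2
C5: sp ✓
C6: sp ✓
C7: sp ✓
C8: sp ✓
C5, C6, C7, C8 → 4 sp carbons.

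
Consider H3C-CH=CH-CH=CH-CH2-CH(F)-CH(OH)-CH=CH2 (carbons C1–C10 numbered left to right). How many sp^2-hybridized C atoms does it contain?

C1: sp3
C2: sp2 ✓
C3: sp2 ✓
C4: sp2 ✓
C5: sp2 ✓
C6: sp3
C7: sp3
C8: sp3
C9: sp2 ✓
C10: sp2 ✓
C2, C3, C4, C5, C9, C10 → 6 sp2 carbons.

6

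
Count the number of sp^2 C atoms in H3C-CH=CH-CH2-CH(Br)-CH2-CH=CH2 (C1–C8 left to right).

C1: sp3
C2: sp2 ✓
C3: sp2 ✓
C4: sp3
C5: sp3
C6: sp3
C7: sp2 ✓
C8: sp2 ✓
C2, C3, C7, C8 → 4 sp2 carbons.

4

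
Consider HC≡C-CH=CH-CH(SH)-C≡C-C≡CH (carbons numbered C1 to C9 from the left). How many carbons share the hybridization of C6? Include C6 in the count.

6

C6 is sp (two π bonds).
C1: sp ✓
C2: sp ✓
C3: sp2
C4: sp2
C5: sp3
C6: sp ✓
C7: sp ✓
C8: sp ✓
C9: sp ✓
6 carbons are sp.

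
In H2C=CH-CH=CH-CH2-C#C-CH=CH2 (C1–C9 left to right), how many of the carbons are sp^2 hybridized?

6

C1: sp2 ✓
C2: sp2 ✓
C3: sp2 ✓
C4: sp2 ✓
C5: sp3
C6: sp
C7: sp
C8: sp2 ✓
C9: sp2 ✓
C1, C2, C3, C4, C8, C9 → 6 sp2 carbons.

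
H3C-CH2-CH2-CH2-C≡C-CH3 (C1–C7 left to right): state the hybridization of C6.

sp

C6: 2 σ bonds, plus two π bonds; 2 regions of electron density → sp.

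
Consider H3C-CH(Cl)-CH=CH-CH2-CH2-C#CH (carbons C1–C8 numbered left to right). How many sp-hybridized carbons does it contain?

C1: sp3
C2: sp3
C3: sp2
C4: sp2
C5: sp3
C6: sp3
C7: sp ✓
C8: sp ✓
C7, C8 → 2 sp carbons.

2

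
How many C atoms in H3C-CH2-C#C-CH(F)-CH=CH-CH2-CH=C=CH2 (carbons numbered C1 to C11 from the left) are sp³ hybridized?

4

C1: sp3 ✓
C2: sp3 ✓
C3: sp
C4: sp
C5: sp3 ✓
C6: sp2
C7: sp2
C8: sp3 ✓
C9: sp2
C10: sp
C11: sp2
C1, C2, C5, C8 → 4 sp3 carbons.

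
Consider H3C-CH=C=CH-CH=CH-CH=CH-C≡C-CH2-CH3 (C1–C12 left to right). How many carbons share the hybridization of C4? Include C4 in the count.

6

C4 is sp2 (one π bond).
C1: sp3
C2: sp2 ✓
C3: sp
C4: sp2 ✓
C5: sp2 ✓
C6: sp2 ✓
C7: sp2 ✓
C8: sp2 ✓
C9: sp
C10: sp
C11: sp3
C12: sp3
6 carbons are sp2.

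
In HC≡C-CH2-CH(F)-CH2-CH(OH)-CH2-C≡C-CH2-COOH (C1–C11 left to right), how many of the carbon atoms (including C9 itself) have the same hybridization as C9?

4

C9 is sp (two π bonds).
C1: sp ✓
C2: sp ✓
C3: sp3
C4: sp3
C5: sp3
C6: sp3
C7: sp3
C8: sp ✓
C9: sp ✓
C10: sp3
C11: sp2
4 carbons are sp.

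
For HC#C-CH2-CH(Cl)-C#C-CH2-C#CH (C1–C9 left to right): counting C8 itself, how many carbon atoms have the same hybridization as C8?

6

C8 is sp (two π bonds).
C1: sp ✓
C2: sp ✓
C3: sp3
C4: sp3
C5: sp ✓
C6: sp ✓
C7: sp3
C8: sp ✓
C9: sp ✓
6 carbons are sp.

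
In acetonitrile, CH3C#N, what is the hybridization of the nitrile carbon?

The nitrile carbon carries 2 σ bonds, plus two π bonds, giving a steric number of 2, so it is sp.

sp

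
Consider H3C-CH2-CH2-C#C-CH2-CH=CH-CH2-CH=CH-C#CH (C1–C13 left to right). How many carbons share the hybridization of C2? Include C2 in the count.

C2 is sp3 (only σ bonds).
C1: sp3 ✓
C2: sp3 ✓
C3: sp3 ✓
C4: sp
C5: sp
C6: sp3 ✓
C7: sp2
C8: sp2
C9: sp3 ✓
C10: sp2
C11: sp2
C12: sp
C13: sp
5 carbons are sp3.

5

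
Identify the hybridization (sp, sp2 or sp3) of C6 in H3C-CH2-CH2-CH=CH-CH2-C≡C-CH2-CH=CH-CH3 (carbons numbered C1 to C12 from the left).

sp^3

C6: 4 σ bonds — 4 electron domains, sp3.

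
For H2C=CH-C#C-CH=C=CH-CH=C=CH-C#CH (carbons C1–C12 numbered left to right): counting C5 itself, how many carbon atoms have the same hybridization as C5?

6

C5 is sp2 (one π bond).
C1: sp2 ✓
C2: sp2 ✓
C3: sp
C4: sp
C5: sp2 ✓
C6: sp
C7: sp2 ✓
C8: sp2 ✓
C9: sp
C10: sp2 ✓
C11: sp
C12: sp
6 carbons are sp2.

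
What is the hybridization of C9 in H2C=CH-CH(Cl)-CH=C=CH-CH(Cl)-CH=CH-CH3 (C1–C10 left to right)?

sp2

C9 is sp2: 3 σ bonds, plus one π bond, 3 electron-density regions.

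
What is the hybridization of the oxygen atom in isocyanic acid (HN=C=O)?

The oxygen atom: 1 σ bond and 2 lone pairs, plus one π bond — 3 electron domains, sp2.

sp^2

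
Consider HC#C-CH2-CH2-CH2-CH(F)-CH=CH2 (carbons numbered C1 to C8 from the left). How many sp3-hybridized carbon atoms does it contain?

4

C1: sp
C2: sp
C3: sp3 ✓
C4: sp3 ✓
C5: sp3 ✓
C6: sp3 ✓
C7: sp2
C8: sp2
C3, C4, C5, C6 → 4 sp3 carbons.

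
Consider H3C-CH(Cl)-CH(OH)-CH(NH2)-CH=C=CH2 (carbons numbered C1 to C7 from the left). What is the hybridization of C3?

sp3

C3: 4 σ bonds — 4 electron domains, sp3.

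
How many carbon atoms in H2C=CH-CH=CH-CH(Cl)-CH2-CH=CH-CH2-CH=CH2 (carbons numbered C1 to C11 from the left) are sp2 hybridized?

C1: sp2 ✓
C2: sp2 ✓
C3: sp2 ✓
C4: sp2 ✓
C5: sp3
C6: sp3
C7: sp2 ✓
C8: sp2 ✓
C9: sp3
C10: sp2 ✓
C11: sp2 ✓
C1, C2, C3, C4, C7, C8, C10, C11 → 8 sp2 carbons.

8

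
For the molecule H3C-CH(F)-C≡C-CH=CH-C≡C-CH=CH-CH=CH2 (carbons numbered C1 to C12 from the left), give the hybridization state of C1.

sp³

C1: 4 σ bonds; 4 regions of electron density → sp3.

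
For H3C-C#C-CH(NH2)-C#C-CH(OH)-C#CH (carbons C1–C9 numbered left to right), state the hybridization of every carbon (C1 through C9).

C1 — 4 σ bonds. Steric number 4, so sp3.
C2 has 2 σ bonds, plus two π bonds: steric number 2 → sp.
C3 — 2 σ bonds, plus two π bonds. Steric number 2, so sp.
C4: 4 σ bonds — 4 electron domains, sp3.
C5 — 2 σ bonds, plus two π bonds. Steric number 2, so sp.
C6 — 2 σ bonds, plus two π bonds. Steric number 2, so sp.
C7 carries 4 σ bonds, giving a steric number of 4, so it is sp3.
C8: 2 σ bonds, plus two π bonds; 2 regions of electron density → sp.
C9 carries 2 σ bonds, plus two π bonds, giving a steric number of 2, so it is sp.

C1 sp3, C2 sp, C3 sp, C4 sp3, C5 sp, C6 sp, C7 sp3, C8 sp, C9 sp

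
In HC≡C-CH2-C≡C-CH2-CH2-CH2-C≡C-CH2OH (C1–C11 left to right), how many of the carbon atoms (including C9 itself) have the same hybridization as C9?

6

C9 is sp (two π bonds).
C1: sp ✓
C2: sp ✓
C3: sp3
C4: sp ✓
C5: sp ✓
C6: sp3
C7: sp3
C8: sp3
C9: sp ✓
C10: sp ✓
C11: sp3
6 carbons are sp.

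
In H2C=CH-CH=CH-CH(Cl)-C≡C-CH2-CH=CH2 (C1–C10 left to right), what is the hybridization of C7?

C7 — 2 σ bonds, plus two π bonds. Steric number 2, so sp.

sp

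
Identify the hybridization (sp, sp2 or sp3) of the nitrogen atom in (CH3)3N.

sp3

The nitrogen atom — 3 σ bonds and 1 lone pair. Steric number 4, so sp3.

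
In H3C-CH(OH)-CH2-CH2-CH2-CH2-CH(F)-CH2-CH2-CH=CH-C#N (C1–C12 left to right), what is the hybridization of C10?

sp2

C10: 3 σ bonds, plus one π bond; 3 regions of electron density → sp2.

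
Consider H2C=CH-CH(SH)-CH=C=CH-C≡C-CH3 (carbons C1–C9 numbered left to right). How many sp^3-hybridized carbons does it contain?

2

C1: sp2
C2: sp2
C3: sp3 ✓
C4: sp2
C5: sp
C6: sp2
C7: sp
C8: sp
C9: sp3 ✓
C3, C9 → 2 sp3 carbons.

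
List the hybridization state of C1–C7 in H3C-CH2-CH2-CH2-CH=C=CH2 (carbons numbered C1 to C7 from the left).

C1 is sp3: 4 σ bonds, 4 electron-density regions.
C2: 4 σ bonds; 4 regions of electron density → sp3.
C3 is sp3: 4 σ bonds, 4 electron-density regions.
C4 — 4 σ bonds. Steric number 4, so sp3.
C5: 3 σ bonds, plus one π bond; 3 regions of electron density → sp2.
C6 is sp: 2 σ bonds, plus two π bonds, 2 electron-density regions.
C7: 3 σ bonds, plus one π bond — 3 electron domains, sp2.

C1 sp3, C2 sp3, C3 sp3, C4 sp3, C5 sp2, C6 sp, C7 sp2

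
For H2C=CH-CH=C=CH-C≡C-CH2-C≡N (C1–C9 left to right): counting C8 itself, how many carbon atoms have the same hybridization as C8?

1

C8 is sp3 (only σ bonds).
C1: sp2
C2: sp2
C3: sp2
C4: sp
C5: sp2
C6: sp
C7: sp
C8: sp3 ✓
C9: sp
1 carbon is sp3.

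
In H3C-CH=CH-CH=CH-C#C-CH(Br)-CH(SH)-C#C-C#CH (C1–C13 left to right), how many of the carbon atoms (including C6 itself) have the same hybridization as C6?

C6 is sp (two π bonds).
C1: sp3
C2: sp2
C3: sp2
C4: sp2
C5: sp2
C6: sp ✓
C7: sp ✓
C8: sp3
C9: sp3
C10: sp ✓
C11: sp ✓
C12: sp ✓
C13: sp ✓
6 carbons are sp.

6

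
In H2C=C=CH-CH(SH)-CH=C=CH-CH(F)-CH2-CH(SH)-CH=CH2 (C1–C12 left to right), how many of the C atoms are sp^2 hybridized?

6

C1: sp2 ✓
C2: sp
C3: sp2 ✓
C4: sp3
C5: sp2 ✓
C6: sp
C7: sp2 ✓
C8: sp3
C9: sp3
C10: sp3
C11: sp2 ✓
C12: sp2 ✓
C1, C3, C5, C7, C11, C12 → 6 sp2 carbons.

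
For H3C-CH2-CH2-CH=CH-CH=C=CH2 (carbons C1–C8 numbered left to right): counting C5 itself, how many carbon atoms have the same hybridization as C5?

C5 is sp2 (one π bond).
C1: sp3
C2: sp3
C3: sp3
C4: sp2 ✓
C5: sp2 ✓
C6: sp2 ✓
C7: sp
C8: sp2 ✓
4 carbons are sp2.

4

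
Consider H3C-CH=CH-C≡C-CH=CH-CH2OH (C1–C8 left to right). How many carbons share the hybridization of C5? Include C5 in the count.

2

C5 is sp (two π bonds).
C1: sp3
C2: sp2
C3: sp2
C4: sp ✓
C5: sp ✓
C6: sp2
C7: sp2
C8: sp3
2 carbons are sp.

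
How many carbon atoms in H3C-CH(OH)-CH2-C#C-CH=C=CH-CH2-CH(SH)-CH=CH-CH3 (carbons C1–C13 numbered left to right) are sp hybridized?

3

C1: sp3
C2: sp3
C3: sp3
C4: sp ✓
C5: sp ✓
C6: sp2
C7: sp ✓
C8: sp2
C9: sp3
C10: sp3
C11: sp2
C12: sp2
C13: sp3
C4, C5, C7 → 3 sp carbons.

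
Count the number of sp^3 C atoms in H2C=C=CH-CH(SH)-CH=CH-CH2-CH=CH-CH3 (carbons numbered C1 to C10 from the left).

C1: sp2
C2: sp
C3: sp2
C4: sp3 ✓
C5: sp2
C6: sp2
C7: sp3 ✓
C8: sp2
C9: sp2
C10: sp3 ✓
C4, C7, C10 → 3 sp3 carbons.

3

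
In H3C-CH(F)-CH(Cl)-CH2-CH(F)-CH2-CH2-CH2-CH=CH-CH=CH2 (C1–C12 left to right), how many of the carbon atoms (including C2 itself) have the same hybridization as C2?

8

C2 is sp3 (only σ bonds).
C1: sp3 ✓
C2: sp3 ✓
C3: sp3 ✓
C4: sp3 ✓
C5: sp3 ✓
C6: sp3 ✓
C7: sp3 ✓
C8: sp3 ✓
C9: sp2
C10: sp2
C11: sp2
C12: sp2
8 carbons are sp3.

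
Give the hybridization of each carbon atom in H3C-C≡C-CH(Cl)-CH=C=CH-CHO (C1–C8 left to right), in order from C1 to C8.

C1 sp3, C2 sp, C3 sp, C4 sp3, C5 sp2, C6 sp, C7 sp2, C8 sp2

C1: 4 σ bonds — 4 electron domains, sp3.
C2 — 2 σ bonds, plus two π bonds. Steric number 2, so sp.
C3 is sp: 2 σ bonds, plus two π bonds, 2 electron-density regions.
C4 carries 4 σ bonds, giving a steric number of 4, so it is sp3.
C5 — 3 σ bonds, plus one π bond. Steric number 3, so sp2.
C6 (2 σ bonds, plus two π bonds) has steric number 2: sp.
C7: 3 σ bonds, plus one π bond; 3 regions of electron density → sp2.
C8 is sp2: 3 σ bonds, plus one π bond, 3 electron-density regions.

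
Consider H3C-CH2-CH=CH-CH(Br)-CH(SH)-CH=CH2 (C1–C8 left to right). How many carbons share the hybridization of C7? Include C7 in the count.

4

C7 is sp2 (one π bond).
C1: sp3
C2: sp3
C3: sp2 ✓
C4: sp2 ✓
C5: sp3
C6: sp3
C7: sp2 ✓
C8: sp2 ✓
4 carbons are sp2.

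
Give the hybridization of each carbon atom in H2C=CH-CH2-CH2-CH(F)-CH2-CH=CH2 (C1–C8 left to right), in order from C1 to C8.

C1 is sp2: 3 σ bonds, plus one π bond, 3 electron-density regions.
C2 has 3 σ bonds, plus one π bond: steric number 3 → sp2.
C3 carries 4 σ bonds, giving a steric number of 4, so it is sp3.
C4: 4 σ bonds — 4 electron domains, sp3.
C5 carries 4 σ bonds, giving a steric number of 4, so it is sp3.
C6 carries 4 σ bonds, giving a steric number of 4, so it is sp3.
C7 is sp2: 3 σ bonds, plus one π bond, 3 electron-density regions.
C8 carries 3 σ bonds, plus one π bond, giving a steric number of 3, so it is sp2.

C1 sp2, C2 sp2, C3 sp3, C4 sp3, C5 sp3, C6 sp3, C7 sp2, C8 sp2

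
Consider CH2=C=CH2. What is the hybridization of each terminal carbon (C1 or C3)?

sp2

Each terminal carbon (C1 or C3) (3 σ bonds, plus one π bond) has steric number 3: sp2.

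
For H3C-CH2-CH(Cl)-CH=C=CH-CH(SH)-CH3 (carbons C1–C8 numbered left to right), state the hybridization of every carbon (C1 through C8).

C1 has 4 σ bonds: steric number 4 → sp3.
C2 (4 σ bonds) has steric number 4: sp3.
C3 (4 σ bonds) has steric number 4: sp3.
C4 — 3 σ bonds, plus one π bond. Steric number 3, so sp2.
C5: 2 σ bonds, plus two π bonds; 2 regions of electron density → sp.
C6 (3 σ bonds, plus one π bond) has steric number 3: sp2.
C7 — 4 σ bonds. Steric number 4, so sp3.
C8 — 4 σ bonds. Steric number 4, so sp3.

C1 sp3, C2 sp3, C3 sp3, C4 sp2, C5 sp, C6 sp2, C7 sp3, C8 sp3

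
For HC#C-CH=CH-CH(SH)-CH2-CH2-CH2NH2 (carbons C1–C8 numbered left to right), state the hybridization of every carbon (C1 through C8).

C1 sp, C2 sp, C3 sp2, C4 sp2, C5 sp3, C6 sp3, C7 sp3, C8 sp3

C1: 2 σ bonds, plus two π bonds — 2 electron domains, sp.
C2 has 2 σ bonds, plus two π bonds: steric number 2 → sp.
C3 has 3 σ bonds, plus one π bond: steric number 3 → sp2.
C4 — 3 σ bonds, plus one π bond. Steric number 3, so sp2.
C5: 4 σ bonds; 4 regions of electron density → sp3.
C6: 4 σ bonds — 4 electron domains, sp3.
C7 (4 σ bonds) has steric number 4: sp3.
C8 has 4 σ bonds: steric number 4 → sp3.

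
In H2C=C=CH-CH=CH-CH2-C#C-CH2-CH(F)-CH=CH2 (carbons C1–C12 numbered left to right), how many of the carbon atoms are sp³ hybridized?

3

C1: sp2
C2: sp
C3: sp2
C4: sp2
C5: sp2
C6: sp3 ✓
C7: sp
C8: sp
C9: sp3 ✓
C10: sp3 ✓
C11: sp2
C12: sp2
C6, C9, C10 → 3 sp3 carbons.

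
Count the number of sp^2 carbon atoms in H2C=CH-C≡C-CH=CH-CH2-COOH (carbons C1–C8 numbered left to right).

C1: sp2 ✓
C2: sp2 ✓
C3: sp
C4: sp
C5: sp2 ✓
C6: sp2 ✓
C7: sp3
C8: sp2 ✓
C1, C2, C5, C6, C8 → 5 sp2 carbons.

5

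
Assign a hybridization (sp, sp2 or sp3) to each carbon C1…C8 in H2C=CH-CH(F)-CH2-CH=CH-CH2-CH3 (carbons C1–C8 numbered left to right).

C1 sp2, C2 sp2, C3 sp3, C4 sp3, C5 sp2, C6 sp2, C7 sp3, C8 sp3

C1: 3 σ bonds, plus one π bond; 3 regions of electron density → sp2.
C2: 3 σ bonds, plus one π bond; 3 regions of electron density → sp2.
C3 carries 4 σ bonds, giving a steric number of 4, so it is sp3.
C4: 4 σ bonds — 4 electron domains, sp3.
C5 is sp2: 3 σ bonds, plus one π bond, 3 electron-density regions.
C6 is sp2: 3 σ bonds, plus one π bond, 3 electron-density regions.
C7: 4 σ bonds — 4 electron domains, sp3.
C8 is sp3: 4 σ bonds, 4 electron-density regions.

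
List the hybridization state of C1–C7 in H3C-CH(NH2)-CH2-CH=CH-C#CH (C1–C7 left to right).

C1 (4 σ bonds) has steric number 4: sp3.
C2 (4 σ bonds) has steric number 4: sp3.
C3 (4 σ bonds) has steric number 4: sp3.
C4 is sp2: 3 σ bonds, plus one π bond, 3 electron-density regions.
C5 — 3 σ bonds, plus one π bond. Steric number 3, so sp2.
C6 — 2 σ bonds, plus two π bonds. Steric number 2, so sp.
C7: 2 σ bonds, plus two π bonds — 2 electron domains, sp.

C1 sp3, C2 sp3, C3 sp3, C4 sp2, C5 sp2, C6 sp, C7 sp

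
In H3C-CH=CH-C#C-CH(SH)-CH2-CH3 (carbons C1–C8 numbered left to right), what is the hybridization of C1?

sp^3

C1 (4 σ bonds) has steric number 4: sp3.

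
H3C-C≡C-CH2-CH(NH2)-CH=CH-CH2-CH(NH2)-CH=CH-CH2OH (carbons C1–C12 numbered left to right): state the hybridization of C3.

sp

C3 (2 σ bonds, plus two π bonds) has steric number 2: sp.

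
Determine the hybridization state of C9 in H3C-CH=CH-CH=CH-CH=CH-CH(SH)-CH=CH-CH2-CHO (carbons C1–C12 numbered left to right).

C9 (3 σ bonds, plus one π bond) has steric number 3: sp2.

sp^2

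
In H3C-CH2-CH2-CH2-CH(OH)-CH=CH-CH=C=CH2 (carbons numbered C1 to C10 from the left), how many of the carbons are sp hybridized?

C1: sp3
C2: sp3
C3: sp3
C4: sp3
C5: sp3
C6: sp2
C7: sp2
C8: sp2
C9: sp ✓
C10: sp2
C9 → 1 sp carbon.

1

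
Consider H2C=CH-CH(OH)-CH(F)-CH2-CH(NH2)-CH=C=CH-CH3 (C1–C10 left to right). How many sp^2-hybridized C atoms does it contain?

C1: sp2 ✓
C2: sp2 ✓
C3: sp3
C4: sp3
C5: sp3
C6: sp3
C7: sp2 ✓
C8: sp
C9: sp2 ✓
C10: sp3
C1, C2, C7, C9 → 4 sp2 carbons.

4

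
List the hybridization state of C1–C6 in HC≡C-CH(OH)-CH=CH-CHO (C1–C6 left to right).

C1: 2 σ bonds, plus two π bonds; 2 regions of electron density → sp.
C2 (2 σ bonds, plus two π bonds) has steric number 2: sp.
C3 (4 σ bonds) has steric number 4: sp3.
C4 (3 σ bonds, plus one π bond) has steric number 3: sp2.
C5 carries 3 σ bonds, plus one π bond, giving a steric number of 3, so it is sp2.
C6 — 3 σ bonds, plus one π bond. Steric number 3, so sp2.

C1 sp, C2 sp, C3 sp3, C4 sp2, C5 sp2, C6 sp2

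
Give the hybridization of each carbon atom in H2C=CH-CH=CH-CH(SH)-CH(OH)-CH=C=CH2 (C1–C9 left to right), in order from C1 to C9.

C1 has 3 σ bonds, plus one π bond: steric number 3 → sp2.
C2: 3 σ bonds, plus one π bond — 3 electron domains, sp2.
C3: 3 σ bonds, plus one π bond; 3 regions of electron density → sp2.
C4 (3 σ bonds, plus one π bond) has steric number 3: sp2.
C5 carries 4 σ bonds, giving a steric number of 4, so it is sp3.
C6: 4 σ bonds; 4 regions of electron density → sp3.
C7 (3 σ bonds, plus one π bond) has steric number 3: sp2.
C8 (2 σ bonds, plus two π bonds) has steric number 2: sp.
C9 (3 σ bonds, plus one π bond) has steric number 3: sp2.

C1 sp2, C2 sp2, C3 sp2, C4 sp2, C5 sp3, C6 sp3, C7 sp2, C8 sp, C9 sp2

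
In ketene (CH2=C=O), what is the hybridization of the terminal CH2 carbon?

The terminal CH2 carbon carries 3 σ bonds, plus one π bond, giving a steric number of 3, so it is sp2.

sp²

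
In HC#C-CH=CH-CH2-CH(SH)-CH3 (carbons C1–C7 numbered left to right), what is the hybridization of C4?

sp^2

C4 has 3 σ bonds, plus one π bond: steric number 3 → sp2.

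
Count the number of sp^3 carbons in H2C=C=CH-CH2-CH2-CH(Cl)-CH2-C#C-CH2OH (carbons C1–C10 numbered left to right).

5

C1: sp2
C2: sp
C3: sp2
C4: sp3 ✓
C5: sp3 ✓
C6: sp3 ✓
C7: sp3 ✓
C8: sp
C9: sp
C10: sp3 ✓
C4, C5, C6, C7, C10 → 5 sp3 carbons.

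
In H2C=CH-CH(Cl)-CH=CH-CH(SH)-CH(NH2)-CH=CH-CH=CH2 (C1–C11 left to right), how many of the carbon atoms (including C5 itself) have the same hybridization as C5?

C5 is sp2 (one π bond).
C1: sp2 ✓
C2: sp2 ✓
C3: sp3
C4: sp2 ✓
C5: sp2 ✓
C6: sp3
C7: sp3
C8: sp2 ✓
C9: sp2 ✓
C10: sp2 ✓
C11: sp2 ✓
8 carbons are sp2.

8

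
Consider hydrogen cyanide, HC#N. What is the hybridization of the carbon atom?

The carbon atom — 2 σ bonds, plus two π bonds. Steric number 2, so sp.

sp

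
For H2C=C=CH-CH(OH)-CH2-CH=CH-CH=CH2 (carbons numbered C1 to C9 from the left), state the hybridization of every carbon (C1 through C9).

C1 (3 σ bonds, plus one π bond) has steric number 3: sp2.
C2 is sp: 2 σ bonds, plus two π bonds, 2 electron-density regions.
C3: 3 σ bonds, plus one π bond — 3 electron domains, sp2.
C4 (4 σ bonds) has steric number 4: sp3.
C5 is sp3: 4 σ bonds, 4 electron-density regions.
C6 carries 3 σ bonds, plus one π bond, giving a steric number of 3, so it is sp2.
C7 carries 3 σ bonds, plus one π bond, giving a steric number of 3, so it is sp2.
C8: 3 σ bonds, plus one π bond; 3 regions of electron density → sp2.
C9 has 3 σ bonds, plus one π bond: steric number 3 → sp2.

C1 sp2, C2 sp, C3 sp2, C4 sp3, C5 sp3, C6 sp2, C7 sp2, C8 sp2, C9 sp2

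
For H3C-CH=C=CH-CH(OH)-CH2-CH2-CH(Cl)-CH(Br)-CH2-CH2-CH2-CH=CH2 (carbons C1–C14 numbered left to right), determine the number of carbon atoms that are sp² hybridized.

4

C1: sp3
C2: sp2 ✓
C3: sp
C4: sp2 ✓
C5: sp3
C6: sp3
C7: sp3
C8: sp3
C9: sp3
C10: sp3
C11: sp3
C12: sp3
C13: sp2 ✓
C14: sp2 ✓
C2, C4, C13, C14 → 4 sp2 carbons.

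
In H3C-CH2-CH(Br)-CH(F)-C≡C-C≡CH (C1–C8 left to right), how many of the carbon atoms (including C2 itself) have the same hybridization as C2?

4

C2 is sp3 (only σ bonds).
C1: sp3 ✓
C2: sp3 ✓
C3: sp3 ✓
C4: sp3 ✓
C5: sp
C6: sp
C7: sp
C8: sp
4 carbons are sp3.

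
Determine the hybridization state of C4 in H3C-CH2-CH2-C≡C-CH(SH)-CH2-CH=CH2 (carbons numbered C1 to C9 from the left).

sp

C4 (2 σ bonds, plus two π bonds) has steric number 2: sp.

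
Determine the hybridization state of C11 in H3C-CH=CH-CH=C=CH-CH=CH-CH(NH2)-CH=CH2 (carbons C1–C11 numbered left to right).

C11 (3 σ bonds, plus one π bond) has steric number 3: sp2.

sp2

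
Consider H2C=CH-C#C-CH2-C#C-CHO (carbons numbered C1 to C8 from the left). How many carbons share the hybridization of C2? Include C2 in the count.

3

C2 is sp2 (one π bond).
C1: sp2 ✓
C2: sp2 ✓
C3: sp
C4: sp
C5: sp3
C6: sp
C7: sp
C8: sp2 ✓
3 carbons are sp2.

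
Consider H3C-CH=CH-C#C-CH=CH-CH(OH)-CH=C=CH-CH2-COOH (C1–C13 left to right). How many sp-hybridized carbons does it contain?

3

C1: sp3
C2: sp2
C3: sp2
C4: sp ✓
C5: sp ✓
C6: sp2
C7: sp2
C8: sp3
C9: sp2
C10: sp ✓
C11: sp2
C12: sp3
C13: sp2
C4, C5, C10 → 3 sp carbons.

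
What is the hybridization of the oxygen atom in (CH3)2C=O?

sp^2

One σ bond + two lone pairs = steric number 3 → sp2.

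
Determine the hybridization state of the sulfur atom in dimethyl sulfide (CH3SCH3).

The sulfur atom has 2 σ bonds and 2 lone pairs: steric number 4 → sp3.

sp^3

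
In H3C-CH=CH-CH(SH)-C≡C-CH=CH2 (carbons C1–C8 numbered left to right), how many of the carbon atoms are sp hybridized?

2

C1: sp3
C2: sp2
C3: sp2
C4: sp3
C5: sp ✓
C6: sp ✓
C7: sp2
C8: sp2
C5, C6 → 2 sp carbons.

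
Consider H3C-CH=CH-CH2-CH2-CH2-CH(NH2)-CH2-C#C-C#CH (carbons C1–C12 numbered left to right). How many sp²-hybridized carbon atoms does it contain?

C1: sp3
C2: sp2 ✓
C3: sp2 ✓
C4: sp3
C5: sp3
C6: sp3
C7: sp3
C8: sp3
C9: sp
C10: sp
C11: sp
C12: sp
C2, C3 → 2 sp2 carbons.

2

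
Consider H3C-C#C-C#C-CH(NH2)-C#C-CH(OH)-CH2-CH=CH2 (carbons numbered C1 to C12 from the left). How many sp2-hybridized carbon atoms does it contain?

C1: sp3
C2: sp
C3: sp
C4: sp
C5: sp
C6: sp3
C7: sp
C8: sp
C9: sp3
C10: sp3
C11: sp2 ✓
C12: sp2 ✓
C11, C12 → 2 sp2 carbons.

2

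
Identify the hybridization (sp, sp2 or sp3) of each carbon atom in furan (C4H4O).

sp²

Each carbon atom: 3 σ bonds, plus one π bond — 3 electron domains, sp2.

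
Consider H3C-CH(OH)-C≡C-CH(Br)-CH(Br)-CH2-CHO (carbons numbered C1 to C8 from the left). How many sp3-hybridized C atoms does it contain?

5

C1: sp3 ✓
C2: sp3 ✓
C3: sp
C4: sp
C5: sp3 ✓
C6: sp3 ✓
C7: sp3 ✓
C8: sp2
C1, C2, C5, C6, C7 → 5 sp3 carbons.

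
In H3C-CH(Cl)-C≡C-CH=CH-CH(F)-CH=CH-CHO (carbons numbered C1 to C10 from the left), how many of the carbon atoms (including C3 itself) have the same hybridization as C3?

2

C3 is sp (two π bonds).
C1: sp3
C2: sp3
C3: sp ✓
C4: sp ✓
C5: sp2
C6: sp2
C7: sp3
C8: sp2
C9: sp2
C10: sp2
2 carbons are sp.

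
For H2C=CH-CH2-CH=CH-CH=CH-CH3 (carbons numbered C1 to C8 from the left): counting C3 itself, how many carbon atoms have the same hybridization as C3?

C3 is sp3 (only σ bonds).
C1: sp2
C2: sp2
C3: sp3 ✓
C4: sp2
C5: sp2
C6: sp2
C7: sp2
C8: sp3 ✓
2 carbons are sp3.

2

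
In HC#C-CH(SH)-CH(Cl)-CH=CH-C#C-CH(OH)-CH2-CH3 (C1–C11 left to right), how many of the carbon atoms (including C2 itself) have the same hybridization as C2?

4

C2 is sp (two π bonds).
C1: sp ✓
C2: sp ✓
C3: sp3
C4: sp3
C5: sp2
C6: sp2
C7: sp ✓
C8: sp ✓
C9: sp3
C10: sp3
C11: sp3
4 carbons are sp.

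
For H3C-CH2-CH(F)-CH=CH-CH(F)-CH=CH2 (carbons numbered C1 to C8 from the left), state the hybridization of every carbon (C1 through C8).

C1 (4 σ bonds) has steric number 4: sp3.
C2 carries 4 σ bonds, giving a steric number of 4, so it is sp3.
C3 has 4 σ bonds: steric number 4 → sp3.
C4 has 3 σ bonds, plus one π bond: steric number 3 → sp2.
C5 has 3 σ bonds, plus one π bond: steric number 3 → sp2.
C6 — 4 σ bonds. Steric number 4, so sp3.
C7 carries 3 σ bonds, plus one π bond, giving a steric number of 3, so it is sp2.
C8 is sp2: 3 σ bonds, plus one π bond, 3 electron-density regions.

C1 sp3, C2 sp3, C3 sp3, C4 sp2, C5 sp2, C6 sp3, C7 sp2, C8 sp2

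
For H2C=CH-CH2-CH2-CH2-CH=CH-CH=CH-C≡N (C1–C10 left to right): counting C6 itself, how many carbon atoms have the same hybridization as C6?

C6 is sp2 (one π bond).
C1: sp2 ✓
C2: sp2 ✓
C3: sp3
C4: sp3
C5: sp3
C6: sp2 ✓
C7: sp2 ✓
C8: sp2 ✓
C9: sp2 ✓
C10: sp
6 carbons are sp2.

6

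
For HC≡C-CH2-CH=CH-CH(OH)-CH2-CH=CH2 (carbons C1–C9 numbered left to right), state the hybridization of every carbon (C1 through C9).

C1: 2 σ bonds, plus two π bonds — 2 electron domains, sp.
C2 (2 σ bonds, plus two π bonds) has steric number 2: sp.
C3 carries 4 σ bonds, giving a steric number of 4, so it is sp3.
C4 is sp2: 3 σ bonds, plus one π bond, 3 electron-density regions.
C5 has 3 σ bonds, plus one π bond: steric number 3 → sp2.
C6 is sp3: 4 σ bonds, 4 electron-density regions.
C7 is sp3: 4 σ bonds, 4 electron-density regions.
C8 has 3 σ bonds, plus one π bond: steric number 3 → sp2.
C9 carries 3 σ bonds, plus one π bond, giving a steric number of 3, so it is sp2.

C1 sp, C2 sp, C3 sp3, C4 sp2, C5 sp2, C6 sp3, C7 sp3, C8 sp2, C9 sp2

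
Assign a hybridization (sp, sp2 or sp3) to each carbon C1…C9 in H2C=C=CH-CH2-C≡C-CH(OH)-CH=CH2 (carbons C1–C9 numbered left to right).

C1 sp2, C2 sp, C3 sp2, C4 sp3, C5 sp, C6 sp, C7 sp3, C8 sp2, C9 sp2

C1 is sp2: 3 σ bonds, plus one π bond, 3 electron-density regions.
C2 carries 2 σ bonds, plus two π bonds, giving a steric number of 2, so it is sp.
C3 (3 σ bonds, plus one π bond) has steric number 3: sp2.
C4 carries 4 σ bonds, giving a steric number of 4, so it is sp3.
C5 carries 2 σ bonds, plus two π bonds, giving a steric number of 2, so it is sp.
C6 — 2 σ bonds, plus two π bonds. Steric number 2, so sp.
C7 — 4 σ bonds. Steric number 4, so sp3.
C8 has 3 σ bonds, plus one π bond: steric number 3 → sp2.
C9: 3 σ bonds, plus one π bond — 3 electron domains, sp2.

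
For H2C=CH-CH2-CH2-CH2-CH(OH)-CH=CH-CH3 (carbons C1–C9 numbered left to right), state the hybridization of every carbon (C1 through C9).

C1 sp2, C2 sp2, C3 sp3, C4 sp3, C5 sp3, C6 sp3, C7 sp2, C8 sp2, C9 sp3

C1 carries 3 σ bonds, plus one π bond, giving a steric number of 3, so it is sp2.
C2: 3 σ bonds, plus one π bond; 3 regions of electron density → sp2.
C3 is sp3: 4 σ bonds, 4 electron-density regions.
C4 has 4 σ bonds: steric number 4 → sp3.
C5 — 4 σ bonds. Steric number 4, so sp3.
C6: 4 σ bonds — 4 electron domains, sp3.
C7: 3 σ bonds, plus one π bond — 3 electron domains, sp2.
C8 — 3 σ bonds, plus one π bond. Steric number 3, so sp2.
C9 has 4 σ bonds: steric number 4 → sp3.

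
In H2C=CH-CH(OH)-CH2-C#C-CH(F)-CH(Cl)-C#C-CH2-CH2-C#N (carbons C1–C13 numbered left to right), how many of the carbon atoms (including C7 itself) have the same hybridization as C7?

6

C7 is sp3 (only σ bonds).
C1: sp2
C2: sp2
C3: sp3 ✓
C4: sp3 ✓
C5: sp
C6: sp
C7: sp3 ✓
C8: sp3 ✓
C9: sp
C10: sp
C11: sp3 ✓
C12: sp3 ✓
C13: sp
6 carbons are sp3.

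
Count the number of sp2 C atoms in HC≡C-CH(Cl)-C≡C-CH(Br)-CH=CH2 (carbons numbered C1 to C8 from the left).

C1: sp
C2: sp
C3: sp3
C4: sp
C5: sp
C6: sp3
C7: sp2 ✓
C8: sp2 ✓
C7, C8 → 2 sp2 carbons.

2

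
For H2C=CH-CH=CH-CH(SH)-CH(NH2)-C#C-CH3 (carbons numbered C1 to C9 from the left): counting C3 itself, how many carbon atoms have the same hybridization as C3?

C3 is sp2 (one π bond).
C1: sp2 ✓
C2: sp2 ✓
C3: sp2 ✓
C4: sp2 ✓
C5: sp3
C6: sp3
C7: sp
C8: sp
C9: sp3
4 carbons are sp2.

4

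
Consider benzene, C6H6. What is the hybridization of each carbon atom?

Every ring carbon has three σ bonds and contributes one p electron to the aromatic π system.

sp^2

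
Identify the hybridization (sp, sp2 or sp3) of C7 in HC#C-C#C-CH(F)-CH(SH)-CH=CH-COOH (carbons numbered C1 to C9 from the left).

C7: 3 σ bonds, plus one π bond; 3 regions of electron density → sp2.

sp²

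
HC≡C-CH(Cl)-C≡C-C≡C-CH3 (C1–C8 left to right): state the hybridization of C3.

C3 (4 σ bonds) has steric number 4: sp3.

sp^3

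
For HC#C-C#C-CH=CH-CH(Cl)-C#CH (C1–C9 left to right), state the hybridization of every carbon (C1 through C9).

C1 — 2 σ bonds, plus two π bonds. Steric number 2, so sp.
C2 has 2 σ bonds, plus two π bonds: steric number 2 → sp.
C3 has 2 σ bonds, plus two π bonds: steric number 2 → sp.
C4: 2 σ bonds, plus two π bonds — 2 electron domains, sp.
C5 (3 σ bonds, plus one π bond) has steric number 3: sp2.
C6: 3 σ bonds, plus one π bond — 3 electron domains, sp2.
C7 carries 4 σ bonds, giving a steric number of 4, so it is sp3.
C8: 2 σ bonds, plus two π bonds; 2 regions of electron density → sp.
C9 has 2 σ bonds, plus two π bonds: steric number 2 → sp.

C1 sp, C2 sp, C3 sp, C4 sp, C5 sp2, C6 sp2, C7 sp3, C8 sp, C9 sp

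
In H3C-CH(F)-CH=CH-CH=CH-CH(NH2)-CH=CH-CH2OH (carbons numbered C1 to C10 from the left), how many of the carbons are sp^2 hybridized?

C1: sp3
C2: sp3
C3: sp2 ✓
C4: sp2 ✓
C5: sp2 ✓
C6: sp2 ✓
C7: sp3
C8: sp2 ✓
C9: sp2 ✓
C10: sp3
C3, C4, C5, C6, C8, C9 → 6 sp2 carbons.

6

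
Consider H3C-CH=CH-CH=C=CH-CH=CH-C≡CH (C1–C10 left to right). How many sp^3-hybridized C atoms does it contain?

1

C1: sp3 ✓
C2: sp2
C3: sp2
C4: sp2
C5: sp
C6: sp2
C7: sp2
C8: sp2
C9: sp
C10: sp
C1 → 1 sp3 carbon.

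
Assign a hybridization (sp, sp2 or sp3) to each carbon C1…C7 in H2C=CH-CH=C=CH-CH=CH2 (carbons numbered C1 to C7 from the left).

C1 is sp2: 3 σ bonds, plus one π bond, 3 electron-density regions.
C2: 3 σ bonds, plus one π bond — 3 electron domains, sp2.
C3 is sp2: 3 σ bonds, plus one π bond, 3 electron-density regions.
C4 (2 σ bonds, plus two π bonds) has steric number 2: sp.
C5 — 3 σ bonds, plus one π bond. Steric number 3, so sp2.
C6 is sp2: 3 σ bonds, plus one π bond, 3 electron-density regions.
C7 is sp2: 3 σ bonds, plus one π bond, 3 electron-density regions.

C1 sp2, C2 sp2, C3 sp2, C4 sp, C5 sp2, C6 sp2, C7 sp2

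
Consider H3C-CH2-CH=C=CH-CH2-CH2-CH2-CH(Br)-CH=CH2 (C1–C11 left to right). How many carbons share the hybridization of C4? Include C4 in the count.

C4 is sp (two π bonds).
C1: sp3
C2: sp3
C3: sp2
C4: sp ✓
C5: sp2
C6: sp3
C7: sp3
C8: sp3
C9: sp3
C10: sp2
C11: sp2
1 carbon is sp.

1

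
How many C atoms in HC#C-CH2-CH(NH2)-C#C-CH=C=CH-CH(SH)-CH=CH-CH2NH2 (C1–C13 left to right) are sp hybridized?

C1: sp ✓
C2: sp ✓
C3: sp3
C4: sp3
C5: sp ✓
C6: sp ✓
C7: sp2
C8: sp ✓
C9: sp2
C10: sp3
C11: sp2
C12: sp2
C13: sp3
C1, C2, C5, C6, C8 → 5 sp carbons.

5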